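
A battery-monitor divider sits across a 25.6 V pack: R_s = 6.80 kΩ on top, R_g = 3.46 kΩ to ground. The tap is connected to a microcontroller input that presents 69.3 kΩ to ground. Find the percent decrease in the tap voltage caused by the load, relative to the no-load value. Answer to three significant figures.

3.20 %

The divider's output (Thévenin) resistance is R_s‖R_g = 2.293 kΩ.
Fractional drop under load = R_th/(R_th + R_L) = 2.293 / (2.293 + 69.3) = 0.03203.
So the output falls by 3.20 %.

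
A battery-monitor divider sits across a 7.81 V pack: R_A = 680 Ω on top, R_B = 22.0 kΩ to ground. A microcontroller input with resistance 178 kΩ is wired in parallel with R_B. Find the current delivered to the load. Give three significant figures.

R_B‖R_L = 19580 Ω; V_out = 7.81 × 19580/20260 = 7.548 V.
I_L = V_out / R_L = 7.548 / 178 kΩ = 0.0424 mA.

I_L ≈ 0.0424 mA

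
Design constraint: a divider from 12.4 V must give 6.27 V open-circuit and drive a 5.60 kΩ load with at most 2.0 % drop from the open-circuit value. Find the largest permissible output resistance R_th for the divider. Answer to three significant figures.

Loading drop = R_th/(R_th + R_L) ≤ 0.0200, so R_th ≤ R_L · ε/(1−ε) = 5.60 kΩ × 0.0200/0.9800 = 114 Ω.
(Any R1, R2 with R2/(R1+R2) = 0.506 and R1‖R2 ≤ 114 Ω will meet the spec.)

R_th ≤ 114 Ω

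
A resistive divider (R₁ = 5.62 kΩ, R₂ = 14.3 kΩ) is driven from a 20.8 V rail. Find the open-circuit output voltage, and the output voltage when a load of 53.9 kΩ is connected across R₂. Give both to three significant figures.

Unloaded: 14.9 V; loaded: 13.9 V

Open-circuit: V = 20.8 × 14.3/(5.62 + 14.3) = 14.9 V.
With the load, R₂ becomes R₂‖R_L = 11.30 kΩ, so V = 20.8 × 11.30/16.92 = 13.9 V.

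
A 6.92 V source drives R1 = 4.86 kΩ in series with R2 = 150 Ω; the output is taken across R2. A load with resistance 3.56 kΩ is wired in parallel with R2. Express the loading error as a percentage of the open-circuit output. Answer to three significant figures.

The divider's output (Thévenin) resistance is R1‖R2 = 145.5 Ω.
Fractional drop under load = R_th/(R_th + R_L) = 145.5 / (145.5 + 3560) = 0.03927.
So the output falls by 3.93 %.

3.93 %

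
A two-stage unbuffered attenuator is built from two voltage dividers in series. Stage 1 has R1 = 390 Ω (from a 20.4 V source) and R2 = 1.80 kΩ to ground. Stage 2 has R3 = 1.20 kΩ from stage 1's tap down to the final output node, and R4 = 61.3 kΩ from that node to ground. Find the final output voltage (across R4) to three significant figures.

Stage 2 presents R3+R4 = 62500 Ω as a load on stage 1's tap.
Stage 1's lower leg becomes R2‖(R3+R4) = 1750 Ω, so V_mid = 20.4 × 1750/2140 = 16.68 V.
Stage 2 is itself unloaded: V_out = V_mid × R4/(R3+R4) = 16.68 × 61300/62500 = 16.4 V.

V_out ≈ 16.4 V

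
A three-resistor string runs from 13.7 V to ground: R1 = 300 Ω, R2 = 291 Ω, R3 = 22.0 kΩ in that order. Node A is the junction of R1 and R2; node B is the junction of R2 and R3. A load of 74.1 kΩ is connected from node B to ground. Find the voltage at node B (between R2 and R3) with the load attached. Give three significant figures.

At node B, R3 is in parallel with the load: R3‖R_L = 16960 Ω.
Below node A the resistance is R2 + (R3‖R_L) = 17250 Ω, so V_A = 13.7 × 17250/17550 = 13.47 V.
Then V_B = V_A × (R3‖R_L)/(R2 + R3‖R_L) = 13.47 × 16960/17250 = 13.2 V.

V ≈ 13.2 V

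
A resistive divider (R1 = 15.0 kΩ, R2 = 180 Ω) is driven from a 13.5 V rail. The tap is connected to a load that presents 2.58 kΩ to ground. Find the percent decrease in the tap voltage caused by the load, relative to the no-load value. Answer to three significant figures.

6.45 %

The divider's output (Thévenin) resistance is R1‖R2 = 177.9 Ω.
Fractional drop under load = R_th/(R_th + R_L) = 177.9 / (177.9 + 2580) = 0.06449.
So the output falls by 6.45 %.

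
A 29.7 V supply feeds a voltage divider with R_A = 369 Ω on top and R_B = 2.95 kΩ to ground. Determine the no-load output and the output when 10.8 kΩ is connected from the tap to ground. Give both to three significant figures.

Open-circuit: V = 29.7 × 2950/(369 + 2950) = 26.4 V.
With the load, R_B becomes R_B‖R_L = 2317 Ω, so V = 29.7 × 2317/2686 = 25.6 V.

Unloaded: 26.4 V; loaded: 25.6 V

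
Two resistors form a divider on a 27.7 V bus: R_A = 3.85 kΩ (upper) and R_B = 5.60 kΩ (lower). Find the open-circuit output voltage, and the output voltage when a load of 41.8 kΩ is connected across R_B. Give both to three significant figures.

Unloaded: 16.4 V; loaded: 15.6 V

Open-circuit: V = 27.7 × 5.60/(3.85 + 5.60) = 16.4 V.
With the load, R_B becomes R_B‖R_L = 4.938 kΩ, so V = 27.7 × 4.938/8.788 = 15.6 V.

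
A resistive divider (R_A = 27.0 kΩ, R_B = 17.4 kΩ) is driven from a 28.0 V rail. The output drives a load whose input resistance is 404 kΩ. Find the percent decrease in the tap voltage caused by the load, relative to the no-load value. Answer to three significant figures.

The divider's output (Thévenin) resistance is R_A‖R_B = 10.58 kΩ.
Fractional drop under load = R_th/(R_th + R_L) = 10.58 / (10.58 + 404) = 0.02552.
So the output falls by 2.55 %.

2.55 %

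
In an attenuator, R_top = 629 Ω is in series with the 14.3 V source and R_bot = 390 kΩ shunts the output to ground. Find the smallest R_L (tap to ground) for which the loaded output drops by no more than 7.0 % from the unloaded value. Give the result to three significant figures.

R_L(min) ≈ 8.34 kΩ

Output resistance R_th = R_top‖R_bot = (629 × 390000)/390600 = 628.0 Ω.
The fractional drop is R_th/(R_th + R_L); requiring this ≤ 0.0700 gives R_L ≥ R_th(1/0.0700 − 1) = 628.0 × 13.29 = 8.34 kΩ.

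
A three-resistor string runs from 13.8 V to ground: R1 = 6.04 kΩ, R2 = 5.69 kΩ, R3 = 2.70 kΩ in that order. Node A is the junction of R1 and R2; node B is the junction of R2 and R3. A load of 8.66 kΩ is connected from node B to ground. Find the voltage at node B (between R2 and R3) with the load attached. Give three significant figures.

At node B, R3 is in parallel with the load: R3‖R_L = 2.058 kΩ.
Below node A the resistance is R2 + (R3‖R_L) = 7.748 kΩ, so V_A = 13.8 × 7.748/13.79 = 7.755 V.
Then V_B = V_A × (R3‖R_L)/(R2 + R3‖R_L) = 7.755 × 2.058/7.748 = 2.06 V.

V ≈ 2.06 V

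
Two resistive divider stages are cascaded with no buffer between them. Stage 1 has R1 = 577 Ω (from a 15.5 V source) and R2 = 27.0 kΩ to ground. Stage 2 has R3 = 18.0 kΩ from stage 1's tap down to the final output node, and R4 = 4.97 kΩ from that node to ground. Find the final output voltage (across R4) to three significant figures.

V_out ≈ 3.20 V

Stage 2 presents R3+R4 = 22970 Ω as a load on stage 1's tap.
Stage 1's lower leg becomes R2‖(R3+R4) = 12410 Ω, so V_mid = 15.5 × 12410/12990 = 14.81 V.
Stage 2 is itself unloaded: V_out = V_mid × R4/(R3+R4) = 14.81 × 4970/22970 = 3.20 V.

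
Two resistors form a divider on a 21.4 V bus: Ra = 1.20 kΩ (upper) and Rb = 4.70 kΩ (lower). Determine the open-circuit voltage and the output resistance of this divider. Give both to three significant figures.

V_th is the open-circuit tap voltage: 21.4 × 4.70/(1.20 + 4.70) = 17.0 V.
With the supply zeroed, Ra and Rb appear in parallel from the tap: R_th = Ra‖Rb = (1.20 × 4.70)/5.900 = 956 Ω.

V_th = 17.0 V, R_th = 956 Ω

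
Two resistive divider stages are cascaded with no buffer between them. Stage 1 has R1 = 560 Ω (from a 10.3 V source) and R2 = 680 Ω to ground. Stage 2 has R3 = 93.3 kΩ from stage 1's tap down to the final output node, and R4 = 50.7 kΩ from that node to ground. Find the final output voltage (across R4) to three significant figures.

Stage 2 presents R3+R4 = 144000 Ω as a load on stage 1's tap.
Stage 1's lower leg becomes R2‖(R3+R4) = 676.8 Ω, so V_mid = 10.3 × 676.8/1237 = 5.636 V.
Stage 2 is itself unloaded: V_out = V_mid × R4/(R3+R4) = 5.636 × 50700/144000 = 1.98 V.

V_out ≈ 1.98 V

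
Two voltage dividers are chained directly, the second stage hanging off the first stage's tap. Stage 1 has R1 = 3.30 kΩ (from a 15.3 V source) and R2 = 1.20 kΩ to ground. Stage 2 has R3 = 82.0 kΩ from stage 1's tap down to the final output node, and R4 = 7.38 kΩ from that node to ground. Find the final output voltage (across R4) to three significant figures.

Stage 2 presents R3+R4 = 89.38 kΩ as a load on stage 1's tap.
Stage 1's lower leg becomes R2‖(R3+R4) = 1.184 kΩ, so V_mid = 15.3 × 1.184/4.484 = 4.040 V.
Stage 2 is itself unloaded: V_out = V_mid × R4/(R3+R4) = 4.040 × 7.38/89.38 = 0.334 V.

V_out ≈ 0.334 V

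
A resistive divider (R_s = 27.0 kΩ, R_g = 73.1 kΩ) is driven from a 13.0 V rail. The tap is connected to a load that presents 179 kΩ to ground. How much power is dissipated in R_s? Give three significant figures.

Total resistance from the source is R_s + (R_g‖R_L) = 78.90 kΩ, so I = 13.0/78.90 kΩ = 0.1648 mA.
P = I²·R_s = (0.1648 mA)² × 27.0 kΩ = 0.733 mW.

P ≈ 0.733 mW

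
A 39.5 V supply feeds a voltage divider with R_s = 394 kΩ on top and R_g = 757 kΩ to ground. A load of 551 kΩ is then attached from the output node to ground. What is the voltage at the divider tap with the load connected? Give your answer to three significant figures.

V_out ≈ 17.7 V

The load sits in parallel with R_g: R_g‖R_L = (757 × 551) / (757 + 551) = 318.9 kΩ.
V_out = 39.5 × 318.9 / (394 + 318.9) = 39.5 × 318.9/712.9 = 17.7 V.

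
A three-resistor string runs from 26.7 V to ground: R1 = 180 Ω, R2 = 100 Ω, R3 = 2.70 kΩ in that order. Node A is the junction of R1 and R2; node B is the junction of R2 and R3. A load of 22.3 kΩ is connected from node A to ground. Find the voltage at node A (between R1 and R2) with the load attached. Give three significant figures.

V ≈ 24.9 V

Below node A the series string R2+R3 = 2800 Ω sits in parallel with the 22300 Ω load: 2488 Ω.
V_A = 26.7 × 2488/(180 + 2488) = 24.9 V.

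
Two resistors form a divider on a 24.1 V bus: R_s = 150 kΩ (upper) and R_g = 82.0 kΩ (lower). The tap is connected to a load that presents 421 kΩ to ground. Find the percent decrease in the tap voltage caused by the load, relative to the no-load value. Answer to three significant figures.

Unloaded V = 24.1 × 82.0/232.0 = 8.5181 V.
Loaded: R_g‖R_L = 68.63 kΩ, giving V = 24.1 × 68.63/218.6 = 7.5654 V.
Drop = (8.5181 − 7.5654) / 8.5181 = 11.2 %.

11.2 %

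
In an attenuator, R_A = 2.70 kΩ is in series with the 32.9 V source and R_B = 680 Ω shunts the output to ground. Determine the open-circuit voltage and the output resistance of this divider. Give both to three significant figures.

V_th = 6.62 V, R_th = 543 Ω

V_th is the open-circuit tap voltage: 32.9 × 680/(2700 + 680) = 6.62 V.
With the supply zeroed, R_A and R_B appear in parallel from the tap: R_th = R_A‖R_B = (2700 × 680)/3380 = 543 Ω.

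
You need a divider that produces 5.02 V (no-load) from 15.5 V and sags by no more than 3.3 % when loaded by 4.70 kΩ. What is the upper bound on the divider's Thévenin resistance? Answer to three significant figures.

Loading drop = R_th/(R_th + R_L) ≤ 0.0330, so R_th ≤ R_L · ε/(1−ε) = 4.70 kΩ × 0.0330/0.9670 = 160 Ω.
(Any R1, R2 with R2/(R1+R2) = 0.324 and R1‖R2 ≤ 160 Ω will meet the spec.)

R_th ≤ 160 Ω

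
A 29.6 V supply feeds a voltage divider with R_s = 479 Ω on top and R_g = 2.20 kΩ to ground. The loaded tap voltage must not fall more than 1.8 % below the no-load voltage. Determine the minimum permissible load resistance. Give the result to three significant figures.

R_L(min) ≈ 21.5 kΩ

Output resistance R_th = R_s‖R_g = (479 × 2200)/2679 = 393.4 Ω.
The fractional drop is R_th/(R_th + R_L); requiring this ≤ 0.0180 gives R_L ≥ R_th(1/0.0180 − 1) = 393.4 × 54.56 = 21.5 kΩ.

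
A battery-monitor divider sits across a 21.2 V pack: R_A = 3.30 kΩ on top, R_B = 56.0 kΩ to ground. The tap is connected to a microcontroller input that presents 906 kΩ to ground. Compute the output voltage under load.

V_out ≈ 20.0 V

The load sits in parallel with R_B: R_B‖R_L = (56.0 × 906) / (56.0 + 906) = 52.74 kΩ.
V_out = 21.2 × 52.74 / (3.30 + 52.74) = 21.2 × 52.74/56.04 = 20.0 V.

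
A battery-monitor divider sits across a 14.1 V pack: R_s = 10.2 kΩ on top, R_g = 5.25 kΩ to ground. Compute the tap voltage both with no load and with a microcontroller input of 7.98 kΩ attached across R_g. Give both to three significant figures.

Open-circuit: V = 14.1 × 5.25/(10.2 + 5.25) = 4.79 V.
With the load, R_g becomes R_g‖R_L = 3.167 kΩ, so V = 14.1 × 3.167/13.37 = 3.34 V.

Unloaded: 4.79 V; loaded: 3.34 V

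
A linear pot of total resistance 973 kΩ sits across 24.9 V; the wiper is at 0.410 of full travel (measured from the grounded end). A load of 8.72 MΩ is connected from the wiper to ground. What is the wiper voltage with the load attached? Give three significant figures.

The wiper splits the pot into (1−α)R = 574.1 kΩ above and αR = 398.9 kΩ below.
Lower section ‖ load = 381.5 kΩ.
V_wiper = 24.9 × 381.5/(574.1 + 381.5) = 9.94 V.

V ≈ 9.94 V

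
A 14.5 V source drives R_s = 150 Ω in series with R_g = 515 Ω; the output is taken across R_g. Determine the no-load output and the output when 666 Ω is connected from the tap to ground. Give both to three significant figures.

Open-circuit: V = 14.5 × 515/(150 + 515) = 11.2 V.
With the load, R_g becomes R_g‖R_L = 290.4 Ω, so V = 14.5 × 290.4/440.4 = 9.56 V.

Unloaded: 11.2 V; loaded: 9.56 V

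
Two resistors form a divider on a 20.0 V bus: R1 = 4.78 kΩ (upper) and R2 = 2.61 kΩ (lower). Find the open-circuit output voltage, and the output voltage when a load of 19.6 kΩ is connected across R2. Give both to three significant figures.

Open-circuit: V = 20.0 × 2.61/(4.78 + 2.61) = 7.06 V.
With the load, R2 becomes R2‖R_L = 2.303 kΩ, so V = 20.0 × 2.303/7.083 = 6.50 V.

Unloaded: 7.06 V; loaded: 6.50 V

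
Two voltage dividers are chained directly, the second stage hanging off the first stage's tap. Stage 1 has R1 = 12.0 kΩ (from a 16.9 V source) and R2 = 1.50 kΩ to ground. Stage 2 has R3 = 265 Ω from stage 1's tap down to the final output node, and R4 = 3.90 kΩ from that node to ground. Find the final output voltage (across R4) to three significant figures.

Stage 2 presents R3+R4 = 4165 Ω as a load on stage 1's tap.
Stage 1's lower leg becomes R2‖(R3+R4) = 1103 Ω, so V_mid = 16.9 × 1103/13100 = 1.422 V.
Stage 2 is itself unloaded: V_out = V_mid × R4/(R3+R4) = 1.422 × 3900/4165 = 1.33 V.

V_out ≈ 1.33 V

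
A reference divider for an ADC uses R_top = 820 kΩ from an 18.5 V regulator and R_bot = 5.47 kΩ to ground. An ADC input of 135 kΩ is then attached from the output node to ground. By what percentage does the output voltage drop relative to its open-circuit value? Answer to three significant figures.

3.87 %

The divider's output (Thévenin) resistance is R_top‖R_bot = 5.434 kΩ.
Fractional drop under load = R_th/(R_th + R_L) = 5.434 / (5.434 + 135) = 0.03869.
So the output falls by 3.87 %.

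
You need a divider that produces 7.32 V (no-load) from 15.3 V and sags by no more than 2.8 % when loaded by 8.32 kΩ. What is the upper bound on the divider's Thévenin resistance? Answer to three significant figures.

R_th ≤ 240 Ω

Loading drop = R_th/(R_th + R_L) ≤ 0.0280, so R_th ≤ R_L · ε/(1−ε) = 8.32 kΩ × 0.0280/0.9720 = 240 Ω.
(Any R1, R2 with R2/(R1+R2) = 0.478 and R1‖R2 ≤ 240 Ω will meet the spec.)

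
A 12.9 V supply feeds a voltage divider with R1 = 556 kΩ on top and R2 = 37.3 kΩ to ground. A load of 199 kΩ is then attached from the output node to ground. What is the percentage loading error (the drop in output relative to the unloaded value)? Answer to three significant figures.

14.9 %

Unloaded V = 12.9 × 37.3/593.3 = 0.81101 V.
Loaded: R2‖R_L = 31.41 kΩ, giving V = 12.9 × 31.41/587.4 = 0.68983 V.
Drop = (0.81101 − 0.68983) / 0.81101 = 14.9 %.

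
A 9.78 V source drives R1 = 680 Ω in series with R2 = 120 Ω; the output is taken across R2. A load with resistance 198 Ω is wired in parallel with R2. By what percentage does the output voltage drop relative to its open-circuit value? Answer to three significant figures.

34.0 %

The divider's output (Thévenin) resistance is R1‖R2 = 102.0 Ω.
Fractional drop under load = R_th/(R_th + R_L) = 102.0 / (102.0 + 198) = 0.3400.
So the output falls by 34.0 %.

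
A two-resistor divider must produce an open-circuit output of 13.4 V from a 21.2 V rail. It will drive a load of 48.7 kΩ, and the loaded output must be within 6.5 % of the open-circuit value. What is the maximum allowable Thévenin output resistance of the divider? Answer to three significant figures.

Loading drop = R_th/(R_th + R_L) ≤ 0.0650, so R_th ≤ R_L · ε/(1−ε) = 48.7 kΩ × 0.0650/0.9350 = 3.39 kΩ.
(Any R1, R2 with R2/(R1+R2) = 0.632 and R1‖R2 ≤ 3.39 kΩ will meet the spec.)

R_th ≤ 3.39 kΩ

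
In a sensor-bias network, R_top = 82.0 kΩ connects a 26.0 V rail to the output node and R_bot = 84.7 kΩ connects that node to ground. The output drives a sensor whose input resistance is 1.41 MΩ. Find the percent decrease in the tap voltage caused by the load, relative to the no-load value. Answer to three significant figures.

2.87 %

The divider's output (Thévenin) resistance is R_top‖R_bot = 41.66 kΩ.
Fractional drop under load = R_th/(R_th + R_L) = 41.66 / (41.66 + 1410) = 0.02870.
So the output falls by 2.87 %.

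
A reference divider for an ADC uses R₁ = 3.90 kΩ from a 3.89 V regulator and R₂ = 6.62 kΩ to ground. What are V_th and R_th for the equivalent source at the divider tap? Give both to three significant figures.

V_th is the open-circuit tap voltage: 3.89 × 6.62/(3.90 + 6.62) = 2.45 V.
With the supply zeroed, R₁ and R₂ appear in parallel from the tap: R_th = R₁‖R₂ = (3.90 × 6.62)/10.52 = 2.45 kΩ.

V_th = 2.45 V, R_th = 2.45 kΩ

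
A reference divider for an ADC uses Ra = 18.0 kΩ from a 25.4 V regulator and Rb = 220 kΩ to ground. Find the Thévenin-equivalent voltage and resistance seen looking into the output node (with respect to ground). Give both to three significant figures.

V_th = 23.5 V, R_th = 16.6 kΩ

V_th is the open-circuit tap voltage: 25.4 × 220/(18.0 + 220) = 23.5 V.
With the supply zeroed, Ra and Rb appear in parallel from the tap: R_th = Ra‖Rb = (18.0 × 220)/238.0 = 16.6 kΩ.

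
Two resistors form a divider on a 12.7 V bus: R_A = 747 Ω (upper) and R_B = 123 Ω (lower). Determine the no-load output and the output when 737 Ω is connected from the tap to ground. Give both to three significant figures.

Open-circuit: V = 12.7 × 123/(747 + 123) = 1.80 V.
With the load, R_B becomes R_B‖R_L = 105.4 Ω, so V = 12.7 × 105.4/852.4 = 1.57 V.

Unloaded: 1.80 V; loaded: 1.57 V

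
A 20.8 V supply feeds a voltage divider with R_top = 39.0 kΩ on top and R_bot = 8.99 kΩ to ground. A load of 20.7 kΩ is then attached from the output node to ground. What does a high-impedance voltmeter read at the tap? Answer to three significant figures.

V_out ≈ 2.88 V

The load sits in parallel with R_bot: R_bot‖R_L = (8.99 × 20.7) / (8.99 + 20.7) = 6.268 kΩ.
V_out = 20.8 × 6.268 / (39.0 + 6.268) = 20.8 × 6.268/45.27 = 2.88 V.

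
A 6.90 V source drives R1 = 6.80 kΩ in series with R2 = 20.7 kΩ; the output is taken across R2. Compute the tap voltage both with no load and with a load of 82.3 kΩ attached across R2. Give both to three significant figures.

Unloaded: 5.19 V; loaded: 4.89 V

Open-circuit: V = 6.90 × 20.7/(6.80 + 20.7) = 5.19 V.
With the load, R2 becomes R2‖R_L = 16.54 kΩ, so V = 6.90 × 16.54/23.34 = 4.89 V.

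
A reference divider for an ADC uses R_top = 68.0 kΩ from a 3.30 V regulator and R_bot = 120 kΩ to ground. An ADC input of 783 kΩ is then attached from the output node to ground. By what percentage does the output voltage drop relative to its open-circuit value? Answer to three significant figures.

The divider's output (Thévenin) resistance is R_top‖R_bot = 43.40 kΩ.
Fractional drop under load = R_th/(R_th + R_L) = 43.40 / (43.40 + 783) = 0.05252.
So the output falls by 5.25 %.

5.25 %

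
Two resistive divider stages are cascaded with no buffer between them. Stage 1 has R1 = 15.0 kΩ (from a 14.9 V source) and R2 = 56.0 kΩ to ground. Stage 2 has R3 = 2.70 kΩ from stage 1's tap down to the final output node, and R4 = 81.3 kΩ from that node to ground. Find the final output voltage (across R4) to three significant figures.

V_out ≈ 9.97 V

Stage 2 presents R3+R4 = 84.00 kΩ as a load on stage 1's tap.
Stage 1's lower leg becomes R2‖(R3+R4) = 33.60 kΩ, so V_mid = 14.9 × 33.60/48.60 = 10.30 V.
Stage 2 is itself unloaded: V_out = V_mid × R4/(R3+R4) = 10.30 × 81.3/84.00 = 9.97 V.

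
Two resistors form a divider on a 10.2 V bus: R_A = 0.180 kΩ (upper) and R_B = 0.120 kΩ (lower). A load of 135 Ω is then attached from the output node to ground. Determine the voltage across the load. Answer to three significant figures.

V_out ≈ 2.66 V

The load sits in parallel with R_B: R_B‖R_L = (120 × 135) / (120 + 135) = 63.53 Ω.
V_out = 10.2 × 63.53 / (180 + 63.53) = 10.2 × 63.53/243.5 = 2.66 V.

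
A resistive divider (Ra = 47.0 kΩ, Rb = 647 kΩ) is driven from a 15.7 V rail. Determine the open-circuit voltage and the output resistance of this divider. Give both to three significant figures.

V_th = 14.6 V, R_th = 43.8 kΩ

V_th is the open-circuit tap voltage: 15.7 × 647/(47.0 + 647) = 14.6 V.
With the supply zeroed, Ra and Rb appear in parallel from the tap: R_th = Ra‖Rb = (47.0 × 647)/694.0 = 43.8 kΩ.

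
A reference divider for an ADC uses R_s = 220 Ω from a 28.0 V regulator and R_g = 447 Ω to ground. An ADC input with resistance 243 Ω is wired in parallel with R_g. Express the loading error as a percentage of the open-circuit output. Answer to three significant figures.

37.8 %

The divider's output (Thévenin) resistance is R_s‖R_g = 147.4 Ω.
Fractional drop under load = R_th/(R_th + R_L) = 147.4 / (147.4 + 243) = 0.3776.
So the output falls by 37.8 %.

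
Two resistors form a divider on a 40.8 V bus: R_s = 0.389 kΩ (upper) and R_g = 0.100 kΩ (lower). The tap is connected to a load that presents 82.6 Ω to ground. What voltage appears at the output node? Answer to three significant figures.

V_out ≈ 4.25 V

The load sits in parallel with R_g: R_g‖R_L = (100 × 82.6) / (100 + 82.6) = 45.24 Ω.
V_out = 40.8 × 45.24 / (389 + 45.24) = 40.8 × 45.24/434.2 = 4.25 V.
(Unloaded it would have been 8.34 V.)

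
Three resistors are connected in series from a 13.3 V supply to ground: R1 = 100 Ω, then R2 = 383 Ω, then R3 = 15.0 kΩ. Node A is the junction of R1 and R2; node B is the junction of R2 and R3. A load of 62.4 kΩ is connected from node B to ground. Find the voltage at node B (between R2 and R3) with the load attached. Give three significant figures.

At node B, R3 is in parallel with the load: R3‖R_L = 12090 Ω.
Below node A the resistance is R2 + (R3‖R_L) = 12480 Ω, so V_A = 13.3 × 12480/12580 = 13.19 V.
Then V_B = V_A × (R3‖R_L)/(R2 + R3‖R_L) = 13.19 × 12090/12480 = 12.8 V.

V ≈ 12.8 V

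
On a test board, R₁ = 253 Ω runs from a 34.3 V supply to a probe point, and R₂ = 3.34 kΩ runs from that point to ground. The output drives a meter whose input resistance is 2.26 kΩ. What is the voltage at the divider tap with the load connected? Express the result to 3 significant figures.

The load sits in parallel with R₂: R₂‖R_L = (3340 × 2260) / (3340 + 2260) = 1348 Ω.
V_out = 34.3 × 1348 / (253 + 1348) = 34.3 × 1348/1601 = 28.9 V.
(Unloaded it would have been 31.9 V.)

V_out ≈ 28.9 V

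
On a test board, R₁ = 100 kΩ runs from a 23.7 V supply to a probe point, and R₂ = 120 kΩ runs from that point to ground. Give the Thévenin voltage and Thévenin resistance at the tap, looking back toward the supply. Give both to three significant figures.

V_th is the open-circuit tap voltage: 23.7 × 120/(100 + 120) = 12.9 V.
With the supply zeroed, R₁ and R₂ appear in parallel from the tap: R_th = R₁‖R₂ = (100 × 120)/220.0 = 54.5 kΩ.

V_th = 12.9 V, R_th = 54.5 kΩ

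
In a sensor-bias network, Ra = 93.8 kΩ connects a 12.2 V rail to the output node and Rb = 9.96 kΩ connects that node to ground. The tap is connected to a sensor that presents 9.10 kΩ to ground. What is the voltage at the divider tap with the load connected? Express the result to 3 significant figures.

V_out ≈ 0.589 V

The load sits in parallel with Rb: Rb‖R_L = (9.96 × 9.10) / (9.96 + 9.10) = 4.755 kΩ.
V_out = 12.2 × 4.755 / (93.8 + 4.755) = 12.2 × 4.755/98.56 = 0.589 V.
(Unloaded it would have been 1.17 V.)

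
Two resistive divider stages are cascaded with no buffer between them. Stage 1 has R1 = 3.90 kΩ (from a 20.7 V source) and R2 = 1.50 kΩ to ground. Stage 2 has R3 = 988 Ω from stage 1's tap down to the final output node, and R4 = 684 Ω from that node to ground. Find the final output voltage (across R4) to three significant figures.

V_out ≈ 1.43 V

Stage 2 presents R3+R4 = 1672 Ω as a load on stage 1's tap.
Stage 1's lower leg becomes R2‖(R3+R4) = 790.7 Ω, so V_mid = 20.7 × 790.7/4691 = 3.489 V.
Stage 2 is itself unloaded: V_out = V_mid × R4/(R3+R4) = 3.489 × 684/1672 = 1.43 V.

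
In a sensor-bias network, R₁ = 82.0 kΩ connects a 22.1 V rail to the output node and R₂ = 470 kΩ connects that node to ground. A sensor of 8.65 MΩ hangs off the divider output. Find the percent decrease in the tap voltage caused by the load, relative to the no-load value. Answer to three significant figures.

The divider's output (Thévenin) resistance is R₁‖R₂ = 69.82 kΩ.
Fractional drop under load = R_th/(R_th + R_L) = 69.82 / (69.82 + 8650) = 0.008007.
So the output falls by 0.801 %.

0.801 %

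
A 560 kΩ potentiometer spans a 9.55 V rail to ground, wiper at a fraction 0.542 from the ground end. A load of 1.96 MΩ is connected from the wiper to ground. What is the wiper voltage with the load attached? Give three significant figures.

The wiper splits the pot into (1−α)R = 256.5 kΩ above and αR = 303.5 kΩ below.
Lower section ‖ load = 262.8 kΩ.
V_wiper = 9.55 × 262.8/(256.5 + 262.8) = 4.83 V.

V ≈ 4.83 V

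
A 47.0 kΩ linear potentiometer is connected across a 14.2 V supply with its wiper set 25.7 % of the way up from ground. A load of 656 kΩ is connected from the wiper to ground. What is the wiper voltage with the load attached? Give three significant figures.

V ≈ 3.60 V

The wiper splits the pot into (1−α)R = 34.92 kΩ above and αR = 12.08 kΩ below.
Lower section ‖ load = 11.86 kΩ.
V_wiper = 14.2 × 11.86/(34.92 + 11.86) = 3.60 V.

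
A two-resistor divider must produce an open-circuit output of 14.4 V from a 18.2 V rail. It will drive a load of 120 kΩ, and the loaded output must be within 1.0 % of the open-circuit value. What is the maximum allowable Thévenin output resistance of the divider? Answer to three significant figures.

R_th ≤ 1.21 kΩ

Loading drop = R_th/(R_th + R_L) ≤ 0.0100, so R_th ≤ R_L · ε/(1−ε) = 120 kΩ × 0.0100/0.9900 = 1.21 kΩ.
(Any R1, R2 with R2/(R1+R2) = 0.791 and R1‖R2 ≤ 1.21 kΩ will meet the spec.)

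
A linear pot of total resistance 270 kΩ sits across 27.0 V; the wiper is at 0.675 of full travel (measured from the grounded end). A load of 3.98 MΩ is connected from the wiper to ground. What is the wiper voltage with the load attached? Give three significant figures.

The wiper splits the pot into (1−α)R = 87.75 kΩ above and αR = 182.2 kΩ below.
Lower section ‖ load = 174.3 kΩ.
V_wiper = 27.0 × 174.3/(87.75 + 174.3) = 18.0 V.

V ≈ 18.0 V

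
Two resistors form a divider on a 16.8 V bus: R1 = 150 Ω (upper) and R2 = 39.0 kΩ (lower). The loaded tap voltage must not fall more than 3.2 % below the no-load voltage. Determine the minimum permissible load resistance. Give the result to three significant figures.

Output resistance R_th = R1‖R2 = (150 × 39000)/39150 = 149.4 Ω.
The fractional drop is R_th/(R_th + R_L); requiring this ≤ 0.0320 gives R_L ≥ R_th(1/0.0320 − 1) = 149.4 × 30.25 = 4.52 kΩ.

R_L(min) ≈ 4.52 kΩ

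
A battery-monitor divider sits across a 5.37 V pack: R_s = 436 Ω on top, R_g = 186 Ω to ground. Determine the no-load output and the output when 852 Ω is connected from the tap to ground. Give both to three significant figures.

Open-circuit: V = 5.37 × 186/(436 + 186) = 1.61 V.
With the load, R_g becomes R_g‖R_L = 152.7 Ω, so V = 5.37 × 152.7/588.7 = 1.39 V.

Unloaded: 1.61 V; loaded: 1.39 V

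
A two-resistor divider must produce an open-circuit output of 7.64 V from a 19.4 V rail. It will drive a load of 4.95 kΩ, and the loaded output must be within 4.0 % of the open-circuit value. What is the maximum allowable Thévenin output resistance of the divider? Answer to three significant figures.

Loading drop = R_th/(R_th + R_L) ≤ 0.0400, so R_th ≤ R_L · ε/(1−ε) = 4.95 kΩ × 0.0400/0.9600 = 206 Ω.

R_th ≤ 206 Ω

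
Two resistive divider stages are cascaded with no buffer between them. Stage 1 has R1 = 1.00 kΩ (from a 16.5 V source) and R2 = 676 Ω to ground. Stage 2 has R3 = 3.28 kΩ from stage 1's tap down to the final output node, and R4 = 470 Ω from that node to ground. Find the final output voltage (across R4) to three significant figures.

Stage 2 presents R3+R4 = 3750 Ω as a load on stage 1's tap.
Stage 1's lower leg becomes R2‖(R3+R4) = 572.8 Ω, so V_mid = 16.5 × 572.8/1573 = 6.009 V.
Stage 2 is itself unloaded: V_out = V_mid × R4/(R3+R4) = 6.009 × 470/3750 = 0.753 V.

V_out ≈ 0.753 V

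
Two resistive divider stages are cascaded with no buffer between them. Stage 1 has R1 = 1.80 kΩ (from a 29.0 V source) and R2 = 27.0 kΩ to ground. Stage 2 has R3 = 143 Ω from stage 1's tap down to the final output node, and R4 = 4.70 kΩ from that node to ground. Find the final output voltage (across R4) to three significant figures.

Stage 2 presents R3+R4 = 4843 Ω as a load on stage 1's tap.
Stage 1's lower leg becomes R2‖(R3+R4) = 4106 Ω, so V_mid = 29.0 × 4106/5906 = 20.16 V.
Stage 2 is itself unloaded: V_out = V_mid × R4/(R3+R4) = 20.16 × 4700/4843 = 19.6 V.

V_out ≈ 19.6 V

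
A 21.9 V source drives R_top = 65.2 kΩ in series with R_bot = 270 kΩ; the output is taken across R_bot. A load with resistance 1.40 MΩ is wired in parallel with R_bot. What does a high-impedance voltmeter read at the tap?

The load sits in parallel with R_bot: R_bot‖R_L = (270 × 1400) / (270 + 1400) = 226.3 kΩ.
V_out = 21.9 × 226.3 / (65.2 + 226.3) = 21.9 × 226.3/291.5 = 17.0 V.

V_out ≈ 17.0 V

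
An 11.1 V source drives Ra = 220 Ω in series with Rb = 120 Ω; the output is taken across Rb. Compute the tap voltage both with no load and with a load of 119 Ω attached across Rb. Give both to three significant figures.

Unloaded: 3.92 V; loaded: 2.37 V

Open-circuit: V = 11.1 × 120/(220 + 120) = 3.92 V.
With the load, Rb becomes Rb‖R_L = 59.75 Ω, so V = 11.1 × 59.75/279.7 = 2.37 V.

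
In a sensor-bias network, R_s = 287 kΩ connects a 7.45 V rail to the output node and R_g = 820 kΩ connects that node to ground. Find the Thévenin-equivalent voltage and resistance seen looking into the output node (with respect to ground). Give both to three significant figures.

V_th is the open-circuit tap voltage: 7.45 × 820/(287 + 820) = 5.52 V.
With the supply zeroed, R_s and R_g appear in parallel from the tap: R_th = R_s‖R_g = (287 × 820)/1107 = 213 kΩ.

V_th = 5.52 V, R_th = 213 kΩ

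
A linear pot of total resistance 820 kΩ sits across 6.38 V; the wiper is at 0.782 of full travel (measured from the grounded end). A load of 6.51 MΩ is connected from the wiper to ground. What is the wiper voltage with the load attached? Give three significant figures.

V ≈ 4.88 V

The wiper splits the pot into (1−α)R = 178.8 kΩ above and αR = 641.2 kΩ below.
Lower section ‖ load = 583.7 kΩ.
V_wiper = 6.38 × 583.7/(178.8 + 583.7) = 4.88 V.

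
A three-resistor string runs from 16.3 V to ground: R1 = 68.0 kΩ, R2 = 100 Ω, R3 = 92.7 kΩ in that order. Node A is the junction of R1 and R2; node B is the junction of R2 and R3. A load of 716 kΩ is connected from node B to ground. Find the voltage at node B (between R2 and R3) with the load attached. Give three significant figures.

V ≈ 8.91 V

At node B, R3 is in parallel with the load: R3‖R_L = 82070 Ω.
Below node A the resistance is R2 + (R3‖R_L) = 82170 Ω, so V_A = 16.3 × 82170/150200 = 8.919 V.
Then V_B = V_A × (R3‖R_L)/(R2 + R3‖R_L) = 8.919 × 82070/82170 = 8.91 V.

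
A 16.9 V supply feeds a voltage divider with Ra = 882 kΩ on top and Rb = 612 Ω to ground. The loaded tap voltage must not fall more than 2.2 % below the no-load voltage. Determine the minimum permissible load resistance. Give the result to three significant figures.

R_L(min) ≈ 27.2 kΩ

Output resistance R_th = Ra‖Rb = (882000 × 612)/882600 = 611.6 Ω.
The fractional drop is R_th/(R_th + R_L); requiring this ≤ 0.0220 gives R_L ≥ R_th(1/0.0220 − 1) = 611.6 × 44.45 = 27.2 kΩ.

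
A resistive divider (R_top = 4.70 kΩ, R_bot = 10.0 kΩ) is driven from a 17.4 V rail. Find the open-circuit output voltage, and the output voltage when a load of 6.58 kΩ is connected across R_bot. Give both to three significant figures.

Open-circuit: V = 17.4 × 10.0/(4.70 + 10.0) = 11.8 V.
With the load, R_bot becomes R_bot‖R_L = 3.969 kΩ, so V = 17.4 × 3.969/8.669 = 7.97 V.

Unloaded: 11.8 V; loaded: 7.97 V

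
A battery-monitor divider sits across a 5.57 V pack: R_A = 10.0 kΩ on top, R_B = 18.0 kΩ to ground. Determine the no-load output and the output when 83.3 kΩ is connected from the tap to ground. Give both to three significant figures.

Open-circuit: V = 5.57 × 18.0/(10.0 + 18.0) = 3.58 V.
With the load, R_B becomes R_B‖R_L = 14.80 kΩ, so V = 5.57 × 14.80/24.80 = 3.32 V.

Unloaded: 3.58 V; loaded: 3.32 V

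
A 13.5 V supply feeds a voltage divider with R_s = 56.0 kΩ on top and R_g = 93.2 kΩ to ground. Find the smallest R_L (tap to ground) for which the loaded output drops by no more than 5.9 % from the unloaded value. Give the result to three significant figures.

R_L(min) ≈ 558 kΩ

Output resistance R_th = R_s‖R_g = (56.0 × 93.2)/149.2 = 34.98 kΩ.
The fractional drop is R_th/(R_th + R_L); requiring this ≤ 0.0590 gives R_L ≥ R_th(1/0.0590 − 1) = 34.98 × 15.95 = 558 kΩ.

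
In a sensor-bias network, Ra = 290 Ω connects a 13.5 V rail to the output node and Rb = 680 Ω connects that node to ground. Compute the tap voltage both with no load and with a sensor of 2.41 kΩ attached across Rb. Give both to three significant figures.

Unloaded: 9.46 V; loaded: 8.73 V

Open-circuit: V = 13.5 × 680/(290 + 680) = 9.46 V.
With the load, Rb becomes Rb‖R_L = 530.4 Ω, so V = 13.5 × 530.4/820.4 = 8.73 V.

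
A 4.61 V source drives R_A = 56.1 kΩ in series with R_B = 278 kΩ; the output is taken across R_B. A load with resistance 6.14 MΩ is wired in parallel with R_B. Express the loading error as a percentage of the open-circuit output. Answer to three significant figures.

0.755 %

The divider's output (Thévenin) resistance is R_A‖R_B = 46.68 kΩ.
Fractional drop under load = R_th/(R_th + R_L) = 46.68 / (46.68 + 6140) = 0.007545.
So the output falls by 0.755 %.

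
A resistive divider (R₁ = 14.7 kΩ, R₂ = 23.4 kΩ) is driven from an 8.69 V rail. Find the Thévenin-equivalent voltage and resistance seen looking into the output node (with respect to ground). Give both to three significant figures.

V_th is the open-circuit tap voltage: 8.69 × 23.4/(14.7 + 23.4) = 5.34 V.
With the supply zeroed, R₁ and R₂ appear in parallel from the tap: R_th = R₁‖R₂ = (14.7 × 23.4)/38.10 = 9.03 kΩ.

V_th = 5.34 V, R_th = 9.03 kΩ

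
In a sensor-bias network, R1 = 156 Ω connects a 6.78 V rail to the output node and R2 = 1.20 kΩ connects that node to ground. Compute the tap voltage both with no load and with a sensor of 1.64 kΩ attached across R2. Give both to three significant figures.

Open-circuit: V = 6.78 × 1200/(156 + 1200) = 6.00 V.
With the load, R2 becomes R2‖R_L = 693.0 Ω, so V = 6.78 × 693.0/849.0 = 5.53 V.

Unloaded: 6.00 V; loaded: 5.53 V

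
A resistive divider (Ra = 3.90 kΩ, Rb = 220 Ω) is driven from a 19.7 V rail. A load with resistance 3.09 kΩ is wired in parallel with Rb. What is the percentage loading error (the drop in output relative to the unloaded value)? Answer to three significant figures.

6.31 %

The divider's output (Thévenin) resistance is Ra‖Rb = 208.3 Ω.
Fractional drop under load = R_th/(R_th + R_L) = 208.3 / (208.3 + 3090) = 0.06314.
So the output falls by 6.31 %.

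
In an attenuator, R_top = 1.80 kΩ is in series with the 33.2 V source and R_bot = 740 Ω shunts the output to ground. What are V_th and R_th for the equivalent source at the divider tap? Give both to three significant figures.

V_th = 9.67 V, R_th = 524 Ω

V_th is the open-circuit tap voltage: 33.2 × 740/(1800 + 740) = 9.67 V.
With the supply zeroed, R_top and R_bot appear in parallel from the tap: R_th = R_top‖R_bot = (1800 × 740)/2540 = 524 Ω.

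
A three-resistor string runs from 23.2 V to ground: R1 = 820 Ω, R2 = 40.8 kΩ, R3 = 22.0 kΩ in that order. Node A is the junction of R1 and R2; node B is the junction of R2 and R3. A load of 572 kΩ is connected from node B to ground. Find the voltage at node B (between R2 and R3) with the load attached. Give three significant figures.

V ≈ 7.83 V

At node B, R3 is in parallel with the load: R3‖R_L = 21190 Ω.
Below node A the resistance is R2 + (R3‖R_L) = 61990 Ω, so V_A = 23.2 × 61990/62810 = 22.90 V.
Then V_B = V_A × (R3‖R_L)/(R2 + R3‖R_L) = 22.90 × 21190/61990 = 7.83 V.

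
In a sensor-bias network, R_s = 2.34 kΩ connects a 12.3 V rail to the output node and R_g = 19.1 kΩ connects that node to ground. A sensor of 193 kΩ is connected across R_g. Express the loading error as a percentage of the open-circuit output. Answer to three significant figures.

1.07 %

The divider's output (Thévenin) resistance is R_s‖R_g = 2.085 kΩ.
Fractional drop under load = R_th/(R_th + R_L) = 2.085 / (2.085 + 193) = 0.01069.
So the output falls by 1.07 %.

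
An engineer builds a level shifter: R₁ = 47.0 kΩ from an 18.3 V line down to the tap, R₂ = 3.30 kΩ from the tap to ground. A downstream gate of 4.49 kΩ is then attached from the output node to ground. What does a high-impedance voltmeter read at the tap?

The load sits in parallel with R₂: R₂‖R_L = (3.30 × 4.49) / (3.30 + 4.49) = 1.902 kΩ.
V_out = 18.3 × 1.902 / (47.0 + 1.902) = 18.3 × 1.902/48.90 = 0.712 V.

V_out ≈ 0.712 V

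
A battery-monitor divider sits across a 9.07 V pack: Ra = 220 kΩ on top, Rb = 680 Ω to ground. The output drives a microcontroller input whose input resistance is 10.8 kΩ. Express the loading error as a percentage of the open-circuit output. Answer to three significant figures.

The divider's output (Thévenin) resistance is Ra‖Rb = 677.9 Ω.
Fractional drop under load = R_th/(R_th + R_L) = 677.9 / (677.9 + 10800) = 0.05906.
So the output falls by 5.91 %.

5.91 %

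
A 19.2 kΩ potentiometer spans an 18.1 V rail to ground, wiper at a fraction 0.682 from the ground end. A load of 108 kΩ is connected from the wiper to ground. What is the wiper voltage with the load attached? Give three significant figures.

The wiper splits the pot into (1−α)R = 6.106 kΩ above and αR = 13.09 kΩ below.
Lower section ‖ load = 11.68 kΩ.
V_wiper = 18.1 × 11.68/(6.106 + 11.68) = 11.9 V.

V ≈ 11.9 V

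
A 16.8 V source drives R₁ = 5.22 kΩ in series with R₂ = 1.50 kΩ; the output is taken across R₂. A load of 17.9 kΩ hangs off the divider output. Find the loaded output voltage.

The load sits in parallel with R₂: R₂‖R_L = (1.50 × 17.9) / (1.50 + 17.9) = 1.384 kΩ.
V_out = 16.8 × 1.384 / (5.22 + 1.384) = 16.8 × 1.384/6.604 = 3.52 V.

V_out ≈ 3.52 V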